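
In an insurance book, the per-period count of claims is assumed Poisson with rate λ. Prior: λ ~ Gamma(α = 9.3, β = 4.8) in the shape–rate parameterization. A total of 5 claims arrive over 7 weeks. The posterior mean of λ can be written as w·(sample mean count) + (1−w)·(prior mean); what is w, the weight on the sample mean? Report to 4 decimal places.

With a Gamma(shape α, rate β) prior, the Poisson likelihood is conjugate: the posterior is Gamma(α + ΣXᵢ, β + n).
Posterior mean = (α₀+S)/(β₀+n) = [n/(β₀+n)]·(S/n) + [β₀/(β₀+n)]·(α₀/β₀), so only n and β₀ enter the weight.
Weight on data w = n/(β₀+n) = 7/(4.8+7) = 7/11.8 = 0.5932.

0.5932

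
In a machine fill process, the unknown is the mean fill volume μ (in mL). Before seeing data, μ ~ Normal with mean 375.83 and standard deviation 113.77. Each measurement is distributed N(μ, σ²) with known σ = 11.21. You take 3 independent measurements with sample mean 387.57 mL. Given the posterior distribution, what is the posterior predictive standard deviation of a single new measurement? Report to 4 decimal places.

12.9390

For Normal data with known variance σ², a Normal(μ₀, σ₀²) prior on μ is conjugate. Posterior precision = 1/σ₀² + n/σ²; posterior mean is the precision-weighted average of μ₀ and x̄.
σ₀² = 113.77² = 12943.6129, σ² = 11.21² = 125.6641; σ² + n·σ₀² = 125.6641 + 3·12943.6129 = 38956.5028.
Posterior precision = 1/σ₀² + n/σ² = 1/12943.6129 + 3/125.6641 = (σ² + n·σ₀²)/(σ₀²σ²) = 38956.5028/(12943.6129·125.6641); posterior variance σₙ² = σ₀²σ²/(σ² + n·σ₀²) = 12943.6129·125.6641/38956.5028 = 41.752913.
Predictive variance for one new observation = σₙ² + σ² = 12943.6129·125.6641/38956.5028 + 125.6641 = σ²·(σ₀² + 38956.5028)/38956.5028 = 125.6641·51900.1157/38956.5028 = 167.417013; SD = √(125.6641·51900.1157/38956.5028) = 12.9390.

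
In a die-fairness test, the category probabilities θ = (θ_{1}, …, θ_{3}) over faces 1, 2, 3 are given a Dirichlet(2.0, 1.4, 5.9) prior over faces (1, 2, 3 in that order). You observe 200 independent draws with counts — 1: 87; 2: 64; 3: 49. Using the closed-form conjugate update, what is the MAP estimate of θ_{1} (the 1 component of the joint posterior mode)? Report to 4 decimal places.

The Dirichlet prior is conjugate to the Multinomial likelihood: each posterior αⱼ = prior αⱼ + observed count nⱼ.
Posterior concentration: (89.0, 65.4, 54.9), total = 209.3.
Joint mode component: (α_{1}−1)/(Σα−K) = 88.0/206.3 = 0.4266.

0.4266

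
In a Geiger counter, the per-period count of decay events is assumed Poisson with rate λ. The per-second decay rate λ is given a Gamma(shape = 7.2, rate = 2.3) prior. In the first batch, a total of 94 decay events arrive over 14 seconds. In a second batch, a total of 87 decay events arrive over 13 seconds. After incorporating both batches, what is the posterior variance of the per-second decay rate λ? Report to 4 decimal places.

0.2192

With a Gamma(shape α, rate β) prior, the Poisson likelihood is conjugate: the posterior is Gamma(α + ΣXᵢ, β + n).
After batch 1: Gamma(α+S, β+n) = Gamma(7.2+94, 2.3+14) = Gamma(101.2, 16.3).
After batch 2: Gamma(α+S, β+n) = Gamma(101.2+87, 16.3+13) = Gamma(188.2, 29.3).
Var = α/β² = 188.2/29.3² = 0.2192.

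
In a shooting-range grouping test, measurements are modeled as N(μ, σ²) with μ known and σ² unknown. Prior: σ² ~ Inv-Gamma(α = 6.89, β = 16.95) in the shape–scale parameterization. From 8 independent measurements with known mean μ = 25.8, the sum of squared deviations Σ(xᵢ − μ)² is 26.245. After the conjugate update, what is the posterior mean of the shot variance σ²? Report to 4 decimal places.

With known mean μ and an Inverse-Gamma(α, β) prior on σ², the Normal likelihood is conjugate: posterior is Inv-Gamma(α + n/2, β + Σ(xᵢ−μ)²/2).
Posterior: Inv-Gamma(6.89 + 8/2, 16.95 + 26.245/2) = Inv-Gamma(10.89, 30.0725).
E[σ²|data] = β/(α−1) = 30.0725/9.89 = 3.0407.

3.0407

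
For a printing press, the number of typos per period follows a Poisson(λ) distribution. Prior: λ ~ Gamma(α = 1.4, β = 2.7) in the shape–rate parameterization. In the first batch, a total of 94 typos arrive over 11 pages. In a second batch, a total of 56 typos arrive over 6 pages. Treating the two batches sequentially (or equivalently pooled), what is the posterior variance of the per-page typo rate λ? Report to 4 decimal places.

0.3901

With a Gamma(shape α, rate β) prior, the Poisson likelihood is conjugate: the posterior is Gamma(α + ΣXᵢ, β + n).
After batch 1: Gamma(α+S, β+n) = Gamma(1.4+94, 2.7+11) = Gamma(95.4, 13.7).
After batch 2: Gamma(α+S, β+n) = Gamma(95.4+56, 13.7+6) = Gamma(151.4, 19.7).
Var = α/β² = 151.4/19.7² = 0.3901.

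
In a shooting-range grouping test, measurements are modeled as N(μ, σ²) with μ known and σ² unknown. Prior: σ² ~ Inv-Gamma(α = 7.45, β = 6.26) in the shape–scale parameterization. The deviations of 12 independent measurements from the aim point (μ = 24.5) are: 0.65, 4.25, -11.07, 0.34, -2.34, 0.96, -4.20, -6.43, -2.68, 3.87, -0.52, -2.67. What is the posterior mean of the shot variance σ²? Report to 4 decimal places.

With known mean μ and an Inverse-Gamma(α, β) prior on σ², the Normal likelihood is conjugate: posterior is Inv-Gamma(α + n/2, β + Σ(xᵢ−μ)²/2).
Σ(xᵢ−μ)² = (0.65)² + (4.25)² + (-11.07)² + (0.34)² + (-2.34)² + (0.96)² + (-4.20)² + (-6.43)² + (-2.68)² + (3.87)² + (-0.52)² + (-2.67)² = 236.0862.
Posterior: Inv-Gamma(7.45 + 12/2, 6.26 + 236.0862/2) = Inv-Gamma(13.45, 124.30310).
E[σ²|data] = β/(α−1) = 124.30310/12.45 = 9.9842.

9.9842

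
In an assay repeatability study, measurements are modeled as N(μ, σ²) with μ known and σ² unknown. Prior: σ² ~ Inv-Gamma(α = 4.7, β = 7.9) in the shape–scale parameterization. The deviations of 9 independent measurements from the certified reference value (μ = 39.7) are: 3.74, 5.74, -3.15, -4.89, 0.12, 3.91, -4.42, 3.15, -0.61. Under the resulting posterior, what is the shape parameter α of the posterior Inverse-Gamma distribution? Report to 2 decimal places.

With known mean μ and an Inverse-Gamma(α, β) prior on σ², the Normal likelihood is conjugate: posterior is Inv-Gamma(α + n/2, β + Σ(xᵢ−μ)²/2).
Σ(xᵢ−μ)² = (3.74)² + (5.74)² + (-3.15)² + (-4.89)² + (0.12)² + (3.91)² + (-4.42)² + (3.15)² + (-0.61)² = 125.9033.
Posterior: Inv-Gamma(4.7 + 9/2, 7.9 + 125.9033/2) = Inv-Gamma(9.20, 70.85165).
Posterior α = 9.20.

9.20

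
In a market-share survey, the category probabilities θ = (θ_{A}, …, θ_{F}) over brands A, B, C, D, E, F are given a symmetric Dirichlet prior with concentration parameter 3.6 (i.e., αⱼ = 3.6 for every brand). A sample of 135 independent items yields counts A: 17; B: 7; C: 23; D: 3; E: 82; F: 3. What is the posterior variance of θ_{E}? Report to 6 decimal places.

The Dirichlet prior is conjugate to the Multinomial likelihood: each posterior αⱼ = prior αⱼ + observed count nⱼ.
Posterior concentration: (20.6, 10.6, 26.6, 6.6, 85.6, 6.6), total = 156.6.
Var[θ_j] = α_j(Σα−α_j)/((Σα)²(Σα+1)) = 85.6·71.0/(156.6²·157.6) = 0.001573.

0.001573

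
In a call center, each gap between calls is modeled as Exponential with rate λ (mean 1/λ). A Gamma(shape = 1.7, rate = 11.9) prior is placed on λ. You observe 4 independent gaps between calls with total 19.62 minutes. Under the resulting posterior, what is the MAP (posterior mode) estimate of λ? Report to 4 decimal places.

0.1491

With a Gamma(shape α, rate β) prior on the exponential rate λ, the posterior after n observations with total T = Σxᵢ is Gamma(α+n, β+T).
Posterior: Gamma(1.7+4, 11.9+19.62) = Gamma(5.7, 31.52).
Mode = (α−1)/β = 0.1491.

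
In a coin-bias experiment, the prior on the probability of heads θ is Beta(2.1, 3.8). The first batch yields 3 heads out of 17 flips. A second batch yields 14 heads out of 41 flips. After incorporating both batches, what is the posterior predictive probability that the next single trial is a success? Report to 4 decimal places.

The Beta prior is conjugate to a Binomial/Bernoulli likelihood; the update adds successes to α and failures to β.
After batch 1: Beta(2.1+3, 3.8+14) = Beta(5.1, 17.8).
After batch 2: Beta(5.1+14, 17.8+27) = Beta(19.1, 44.8).
For a single future Bernoulli trial, P(success | data) = α/(α+β) = 0.2989.

0.2989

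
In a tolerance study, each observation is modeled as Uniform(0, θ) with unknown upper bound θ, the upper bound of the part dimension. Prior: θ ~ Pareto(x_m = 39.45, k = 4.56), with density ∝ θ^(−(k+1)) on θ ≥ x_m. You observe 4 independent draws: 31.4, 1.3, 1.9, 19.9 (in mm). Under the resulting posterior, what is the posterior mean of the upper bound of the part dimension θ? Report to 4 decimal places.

A Pareto(scale x_m, shape k) prior on the upper bound θ of Uniform(0, θ) is conjugate: posterior is Pareto(max(x_m, max xᵢ), k + n).
Sample maximum = 31.4; prior scale x_m = 39.45 → posterior scale = max = 39.45.
Posterior shape = 4.56 + 4 = 8.56.
E[θ|data] = k·x_m/(k−1) = 8.56·39.45/7.56 = 44.6683.

44.6683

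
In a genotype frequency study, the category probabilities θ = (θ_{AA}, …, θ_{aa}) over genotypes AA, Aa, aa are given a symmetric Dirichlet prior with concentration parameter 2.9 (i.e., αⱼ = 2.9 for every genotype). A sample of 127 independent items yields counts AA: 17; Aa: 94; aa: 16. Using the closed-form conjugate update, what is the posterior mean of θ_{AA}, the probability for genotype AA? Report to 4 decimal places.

The Dirichlet prior is conjugate to the Multinomial likelihood: each posterior αⱼ = prior αⱼ + observed count nⱼ.
Posterior concentration: (19.9, 96.9, 18.9), total = 135.7.
E[θ_{AA}|data] = α_{AA}/Σα = 19.9/135.7 = 0.1466.

0.1466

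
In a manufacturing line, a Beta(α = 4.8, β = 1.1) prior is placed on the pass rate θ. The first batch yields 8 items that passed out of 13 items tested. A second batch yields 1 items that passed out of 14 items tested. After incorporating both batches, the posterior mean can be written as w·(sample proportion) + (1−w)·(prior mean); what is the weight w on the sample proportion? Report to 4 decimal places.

The Beta prior is conjugate to a Binomial/Bernoulli likelihood; the update adds successes to α and failures to β.
Total number of items tested: n = 13 + 14 = 27.
Posterior mean = (α₀+k)/(α₀+β₀+n) = [n/(α₀+β₀+n)]·(k/n) + [(α₀+β₀)/(α₀+β₀+n)]·α₀/(α₀+β₀), so only n and the prior enter the weight.
The weight on the data is w = n/(α₀+β₀+n) = 27/(4.8+1.1+27) = 27/32.9 = 0.8207.

0.8207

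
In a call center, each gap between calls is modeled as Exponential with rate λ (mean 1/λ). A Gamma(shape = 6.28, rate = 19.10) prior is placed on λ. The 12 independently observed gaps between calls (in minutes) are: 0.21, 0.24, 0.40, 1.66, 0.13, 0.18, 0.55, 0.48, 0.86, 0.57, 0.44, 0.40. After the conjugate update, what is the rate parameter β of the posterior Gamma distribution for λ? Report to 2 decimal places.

25.22

With a Gamma(shape α, rate β) prior on the exponential rate λ, the posterior after n observations with total T = Σxᵢ is Gamma(α+n, β+T).
Sum of observations T = 6.12 minutes; n = 12.
Posterior: Gamma(6.28+12, 19.10+6.12) = Gamma(18.28, 25.22).
Posterior β = 25.22.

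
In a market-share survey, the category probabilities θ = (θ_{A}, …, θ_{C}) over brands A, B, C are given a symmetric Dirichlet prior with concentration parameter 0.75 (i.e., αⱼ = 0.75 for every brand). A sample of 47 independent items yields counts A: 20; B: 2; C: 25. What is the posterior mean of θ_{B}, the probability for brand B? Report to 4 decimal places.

The Dirichlet prior is conjugate to the Multinomial likelihood: each posterior αⱼ = prior αⱼ + observed count nⱼ.
Posterior concentration: (20.75, 2.75, 25.75), total = 49.25.
E[θ_{B}|data] = α_{B}/Σα = 2.75/49.25 = 0.0558.

0.0558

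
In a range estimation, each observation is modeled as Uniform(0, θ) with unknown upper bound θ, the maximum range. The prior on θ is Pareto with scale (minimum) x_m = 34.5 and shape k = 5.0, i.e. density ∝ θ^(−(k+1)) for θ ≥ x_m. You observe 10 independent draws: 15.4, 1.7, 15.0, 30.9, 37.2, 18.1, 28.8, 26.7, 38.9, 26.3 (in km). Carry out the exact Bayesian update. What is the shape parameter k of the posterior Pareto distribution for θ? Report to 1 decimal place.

A Pareto(scale x_m, shape k) prior on the upper bound θ of Uniform(0, θ) is conjugate: posterior is Pareto(max(x_m, max xᵢ), k + n).
Sample maximum = 38.9; prior scale x_m = 34.5 → posterior scale = max = 38.9.
Posterior shape = 5.0 + 10 = 15.0.
Posterior shape k = 15.0.

15.0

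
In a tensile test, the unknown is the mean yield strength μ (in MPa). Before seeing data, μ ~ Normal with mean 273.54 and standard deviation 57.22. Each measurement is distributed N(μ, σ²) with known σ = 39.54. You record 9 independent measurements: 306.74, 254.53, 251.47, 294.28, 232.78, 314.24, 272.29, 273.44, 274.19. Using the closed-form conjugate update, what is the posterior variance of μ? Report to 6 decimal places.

164.960256

For Normal data with known variance σ², a Normal(μ₀, σ₀²) prior on μ is conjugate. Posterior precision = 1/σ₀² + n/σ²; posterior mean is the precision-weighted average of μ₀ and x̄.
σ₀² = 57.22² = 3274.1284, σ² = 39.54² = 1563.4116; σ² + n·σ₀² = 1563.4116 + 9·3274.1284 = 31030.5672.
Posterior precision = 1/σ₀² + n/σ² = 1/3274.1284 + 9/1563.4116 = (σ² + n·σ₀²)/(σ₀²σ²) = 31030.5672/(3274.1284·1563.4116); posterior variance σₙ² = σ₀²σ²/(σ² + n·σ₀²) = 3274.1284·1563.4116/31030.5672 = 164.960256.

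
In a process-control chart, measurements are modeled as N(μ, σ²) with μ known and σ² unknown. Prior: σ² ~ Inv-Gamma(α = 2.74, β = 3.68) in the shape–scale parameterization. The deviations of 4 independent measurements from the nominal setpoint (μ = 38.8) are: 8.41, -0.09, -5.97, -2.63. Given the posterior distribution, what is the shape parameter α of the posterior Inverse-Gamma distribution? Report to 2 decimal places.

With known mean μ and an Inverse-Gamma(α, β) prior on σ², the Normal likelihood is conjugate: posterior is Inv-Gamma(α + n/2, β + Σ(xᵢ−μ)²/2).
Σ(xᵢ−μ)² = (8.41)² + (-0.09)² + (-5.97)² + (-2.63)² = 113.2940.
Posterior: Inv-Gamma(2.74 + 4/2, 3.68 + 113.2940/2) = Inv-Gamma(4.74, 60.32700).
Posterior α = 4.74.

4.74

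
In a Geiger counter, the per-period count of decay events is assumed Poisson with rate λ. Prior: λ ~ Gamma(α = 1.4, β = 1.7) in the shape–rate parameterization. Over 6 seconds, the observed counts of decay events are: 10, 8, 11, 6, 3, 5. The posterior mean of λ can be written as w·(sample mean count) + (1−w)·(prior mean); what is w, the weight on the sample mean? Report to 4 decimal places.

With a Gamma(shape α, rate β) prior, the Poisson likelihood is conjugate: the posterior is Gamma(α + ΣXᵢ, β + n).
Posterior mean = (α₀+S)/(β₀+n) = [n/(β₀+n)]·(S/n) + [β₀/(β₀+n)]·(α₀/β₀), so only n and β₀ enter the weight.
Weight on data w = n/(β₀+n) = 6/(1.7+6) = 6/7.7 = 0.7792.

0.7792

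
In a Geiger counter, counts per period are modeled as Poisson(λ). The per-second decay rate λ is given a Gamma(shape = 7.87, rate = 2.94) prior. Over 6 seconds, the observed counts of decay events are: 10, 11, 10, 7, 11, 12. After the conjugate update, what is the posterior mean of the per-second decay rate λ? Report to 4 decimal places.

With a Gamma(shape α, rate β) prior, the Poisson likelihood is conjugate: the posterior is Gamma(α + ΣXᵢ, β + n).
Sum of counts S = 61 over n = 6 seconds.
Posterior: Gamma(α+S, β+n) = Gamma(7.87+61, 2.94+6) = Gamma(68.87, 8.94).
Posterior mean = α/β = 68.87/8.94 = 7.7036.

7.7036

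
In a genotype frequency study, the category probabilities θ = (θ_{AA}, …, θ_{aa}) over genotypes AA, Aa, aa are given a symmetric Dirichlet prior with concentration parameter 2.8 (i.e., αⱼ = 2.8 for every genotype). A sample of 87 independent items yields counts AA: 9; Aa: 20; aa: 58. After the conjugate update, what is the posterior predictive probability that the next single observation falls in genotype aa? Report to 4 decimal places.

0.6373

The Dirichlet prior is conjugate to the Multinomial likelihood: each posterior αⱼ = prior αⱼ + observed count nⱼ.
Posterior concentration: (11.8, 22.8, 60.8), total = 95.4.
P(next = aa | data) = α_{aa}/Σα = 0.6373.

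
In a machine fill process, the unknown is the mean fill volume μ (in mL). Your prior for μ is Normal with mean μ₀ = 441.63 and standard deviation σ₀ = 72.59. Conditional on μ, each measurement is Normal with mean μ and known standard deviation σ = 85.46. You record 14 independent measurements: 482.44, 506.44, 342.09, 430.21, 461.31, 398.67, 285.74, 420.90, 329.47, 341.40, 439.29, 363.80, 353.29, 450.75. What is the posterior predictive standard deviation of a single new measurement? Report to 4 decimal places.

For Normal data with known variance σ², a Normal(μ₀, σ₀²) prior on μ is conjugate. Posterior precision = 1/σ₀² + n/σ²; posterior mean is the precision-weighted average of μ₀ and x̄.
σ₀² = 72.59² = 5269.3081, σ² = 85.46² = 7303.4116; σ² + n·σ₀² = 7303.4116 + 14·5269.3081 = 81073.725.
Posterior precision = 1/σ₀² + n/σ² = 1/5269.3081 + 14/7303.4116 = (σ² + n·σ₀²)/(σ₀²σ²) = 81073.725/(5269.3081·7303.4116); posterior variance σₙ² = σ₀²σ²/(σ² + n·σ₀²) = 5269.3081·7303.4116/81073.725 = 474.678151.
Predictive variance for one new observation = σₙ² + σ² = 5269.3081·7303.4116/81073.725 + 7303.4116 = σ²·(σ₀² + 81073.725)/81073.725 = 7303.4116·86343.0331/81073.725 = 7778.089751; SD = √(7303.4116·86343.0331/81073.725) = 88.1935.

88.1935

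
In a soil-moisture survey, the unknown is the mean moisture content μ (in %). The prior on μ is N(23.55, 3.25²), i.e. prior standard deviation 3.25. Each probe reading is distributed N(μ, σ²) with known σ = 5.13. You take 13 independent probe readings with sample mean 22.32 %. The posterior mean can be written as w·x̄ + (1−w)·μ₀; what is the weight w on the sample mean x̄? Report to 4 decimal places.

For Normal data with known variance σ², a Normal(μ₀, σ₀²) prior on μ is conjugate. Posterior precision = 1/σ₀² + n/σ²; posterior mean is the precision-weighted average of μ₀ and x̄.
σ₀² = 3.25² = 10.5625, σ² = 5.13² = 26.3169. Prior precision 1/σ₀² = 1/10.5625; data precision n/σ² = 13/26.3169.
w = (n/σ²)/(1/σ₀² + n/σ²) = n·σ₀²/(σ² + n·σ₀²) = 13·10.5625/(26.3169 + 13·10.5625) = 137.3125/163.6294 = 0.8392.

0.8392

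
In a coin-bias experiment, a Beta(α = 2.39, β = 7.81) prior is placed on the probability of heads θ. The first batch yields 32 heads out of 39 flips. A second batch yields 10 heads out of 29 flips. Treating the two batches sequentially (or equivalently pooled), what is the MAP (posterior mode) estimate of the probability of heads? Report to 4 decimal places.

The Beta prior is conjugate to a Binomial/Bernoulli likelihood; the update adds successes to α and failures to β.
After batch 1: Beta(2.39+32, 7.81+7) = Beta(34.39, 14.81).
After batch 2: Beta(34.39+10, 14.81+19) = Beta(44.39, 33.81).
Mode of Beta(a,b) for a,b>1 is (a−1)/(a+b−2) = 43.39/76.20 = 0.5694.

0.5694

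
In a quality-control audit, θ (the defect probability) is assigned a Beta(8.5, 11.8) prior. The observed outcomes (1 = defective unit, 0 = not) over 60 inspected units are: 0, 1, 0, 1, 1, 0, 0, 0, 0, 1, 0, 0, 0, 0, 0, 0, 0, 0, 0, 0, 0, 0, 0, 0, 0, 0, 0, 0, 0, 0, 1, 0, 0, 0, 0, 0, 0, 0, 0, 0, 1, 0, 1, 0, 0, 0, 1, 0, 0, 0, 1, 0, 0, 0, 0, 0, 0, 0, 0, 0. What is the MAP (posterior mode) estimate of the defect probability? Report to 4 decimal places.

0.2107

The Beta prior is conjugate to a Binomial/Bernoulli likelihood; the update adds successes to α and failures to β.
Posterior: Beta(α+k, β+n−k) = Beta(8.5+9, 11.8+51) = Beta(17.5, 62.8).
Mode of Beta(a,b) for a,b>1 is (a−1)/(a+b−2) = 16.5/78.3 = 0.2107.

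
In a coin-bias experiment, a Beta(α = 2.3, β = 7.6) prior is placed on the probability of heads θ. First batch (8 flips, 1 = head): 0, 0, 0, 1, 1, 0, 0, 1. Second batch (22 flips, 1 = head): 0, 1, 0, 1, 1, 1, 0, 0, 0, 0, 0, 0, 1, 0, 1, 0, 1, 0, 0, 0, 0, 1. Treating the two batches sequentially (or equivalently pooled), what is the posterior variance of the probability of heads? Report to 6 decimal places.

The Beta prior is conjugate to a Binomial/Bernoulli likelihood; the update adds successes to α and failures to β.
After batch 1: Beta(2.3+3, 7.6+5) = Beta(5.3, 12.6).
After batch 2: Beta(5.3+8, 12.6+14) = Beta(13.3, 26.6).
Var = αβ/((α+β)²(α+β+1)) = 13.3·26.6/(39.9²·40.9) = 0.005433.

0.005433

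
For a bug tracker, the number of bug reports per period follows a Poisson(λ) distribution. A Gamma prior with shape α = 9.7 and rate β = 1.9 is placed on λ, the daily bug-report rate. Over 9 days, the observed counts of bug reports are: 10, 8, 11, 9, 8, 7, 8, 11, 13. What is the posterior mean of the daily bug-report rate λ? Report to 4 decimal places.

8.6881

With a Gamma(shape α, rate β) prior, the Poisson likelihood is conjugate: the posterior is Gamma(α + ΣXᵢ, β + n).
Sum of counts S = 85 over n = 9 days.
Posterior: Gamma(α+S, β+n) = Gamma(9.7+85, 1.9+9) = Gamma(94.7, 10.9).
Posterior mean = α/β = 94.7/10.9 = 8.6881.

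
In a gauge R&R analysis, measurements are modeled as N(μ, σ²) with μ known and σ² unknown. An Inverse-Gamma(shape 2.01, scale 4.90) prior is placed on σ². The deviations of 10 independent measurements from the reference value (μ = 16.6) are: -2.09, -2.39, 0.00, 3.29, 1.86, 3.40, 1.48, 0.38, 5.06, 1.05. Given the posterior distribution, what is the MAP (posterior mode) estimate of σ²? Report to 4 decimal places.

4.6670

With known mean μ and an Inverse-Gamma(α, β) prior on σ², the Normal likelihood is conjugate: posterior is Inv-Gamma(α + n/2, β + Σ(xᵢ−μ)²/2).
Σ(xᵢ−μ)² = (-2.09)² + (-2.39)² + (0.00)² + (3.29)² + (1.86)² + (3.40)² + (1.48)² + (0.38)² + (5.06)² + (1.05)² = 64.9648.
Posterior: Inv-Gamma(2.01 + 10/2, 4.90 + 64.9648/2) = Inv-Gamma(7.01, 37.38240).
Mode = β/(α+1) = 37.38240/8.01 = 4.6670.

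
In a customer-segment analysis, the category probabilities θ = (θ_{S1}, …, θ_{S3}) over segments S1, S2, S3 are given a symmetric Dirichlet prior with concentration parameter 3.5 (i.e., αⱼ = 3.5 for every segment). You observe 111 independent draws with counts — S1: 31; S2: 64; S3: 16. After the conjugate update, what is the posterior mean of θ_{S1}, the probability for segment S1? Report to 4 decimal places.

0.2840

The Dirichlet prior is conjugate to the Multinomial likelihood: each posterior αⱼ = prior αⱼ + observed count nⱼ.
Posterior concentration: (34.5, 67.5, 19.5), total = 121.5.
E[θ_{S1}|data] = α_{S1}/Σα = 34.5/121.5 = 0.2840.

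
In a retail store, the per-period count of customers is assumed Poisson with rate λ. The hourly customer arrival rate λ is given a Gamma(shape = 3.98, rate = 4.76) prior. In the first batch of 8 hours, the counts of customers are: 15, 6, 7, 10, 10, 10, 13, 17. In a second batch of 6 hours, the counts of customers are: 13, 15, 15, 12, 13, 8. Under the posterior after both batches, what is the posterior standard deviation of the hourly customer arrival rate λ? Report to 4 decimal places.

With a Gamma(shape α, rate β) prior, the Poisson likelihood is conjugate: the posterior is Gamma(α + ΣXᵢ, β + n).
Batch 1: sum of counts S = 88 over n = 8 hours.
After batch 1: Gamma(α+S, β+n) = Gamma(3.98+88, 4.76+8) = Gamma(91.98, 12.76).
Batch 2: sum of counts S = 76 over n = 6 hours.
After batch 2: Gamma(α+S, β+n) = Gamma(91.98+76, 12.76+6) = Gamma(167.98, 18.76).
SD = √α/β = √167.98/18.76 = 0.6909.

0.6909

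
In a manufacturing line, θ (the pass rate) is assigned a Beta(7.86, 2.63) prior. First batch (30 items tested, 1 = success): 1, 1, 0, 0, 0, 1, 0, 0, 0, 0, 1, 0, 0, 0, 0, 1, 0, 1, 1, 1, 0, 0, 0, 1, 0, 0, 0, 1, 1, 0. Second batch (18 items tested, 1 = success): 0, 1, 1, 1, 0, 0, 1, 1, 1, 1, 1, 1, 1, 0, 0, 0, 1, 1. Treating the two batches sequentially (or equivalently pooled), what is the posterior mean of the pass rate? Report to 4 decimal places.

0.5276

The Beta prior is conjugate to a Binomial/Bernoulli likelihood; the update adds successes to α and failures to β.
After batch 1: Beta(7.86+11, 2.63+19) = Beta(18.86, 21.63).
After batch 2: Beta(18.86+12, 21.63+6) = Beta(30.86, 27.63).
Posterior mean = α/(α+β) = 30.86/58.49 = 0.5276.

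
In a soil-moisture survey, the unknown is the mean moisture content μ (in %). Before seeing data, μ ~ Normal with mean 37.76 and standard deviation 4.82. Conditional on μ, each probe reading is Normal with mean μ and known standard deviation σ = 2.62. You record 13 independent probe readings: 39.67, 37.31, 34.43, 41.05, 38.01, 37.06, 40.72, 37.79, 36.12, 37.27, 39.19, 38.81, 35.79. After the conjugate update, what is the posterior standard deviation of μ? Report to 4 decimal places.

For Normal data with known variance σ², a Normal(μ₀, σ₀²) prior on μ is conjugate. Posterior precision = 1/σ₀² + n/σ²; posterior mean is the precision-weighted average of μ₀ and x̄.
σ₀² = 4.82² = 23.2324, σ² = 2.62² = 6.8644; σ² + n·σ₀² = 6.8644 + 13·23.2324 = 308.8856.
Posterior precision = 1/σ₀² + n/σ² = 1/23.2324 + 13/6.8644 = (σ² + n·σ₀²)/(σ₀²σ²) = 308.8856/(23.2324·6.8644); posterior variance σₙ² = σ₀²σ²/(σ² + n·σ₀²) = 23.2324·6.8644/308.8856 = 0.516296.
Posterior SD = √σₙ² = √(23.2324·6.8644/308.8856) = 0.7185.

0.7185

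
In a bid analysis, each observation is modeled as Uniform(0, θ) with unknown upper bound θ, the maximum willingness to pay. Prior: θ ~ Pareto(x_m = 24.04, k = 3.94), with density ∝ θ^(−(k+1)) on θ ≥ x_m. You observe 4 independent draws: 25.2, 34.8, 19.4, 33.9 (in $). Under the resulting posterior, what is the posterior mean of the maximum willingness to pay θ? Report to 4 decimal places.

39.8144

A Pareto(scale x_m, shape k) prior on the upper bound θ of Uniform(0, θ) is conjugate: posterior is Pareto(max(x_m, max xᵢ), k + n).
Sample maximum = 34.8; prior scale x_m = 24.04 → posterior scale = max = 34.80.
Posterior shape = 3.94 + 4 = 7.94.
E[θ|data] = k·x_m/(k−1) = 7.94·34.80/6.94 = 39.8144.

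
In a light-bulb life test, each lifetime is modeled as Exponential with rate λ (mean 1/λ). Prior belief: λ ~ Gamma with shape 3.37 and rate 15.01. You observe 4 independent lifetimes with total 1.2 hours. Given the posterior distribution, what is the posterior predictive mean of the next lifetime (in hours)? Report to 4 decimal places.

2.5447

With a Gamma(shape α, rate β) prior on the exponential rate λ, the posterior after n observations with total T = Σxᵢ is Gamma(α+n, β+T).
Posterior: Gamma(3.37+4, 15.01+1.2) = Gamma(7.37, 16.21).
The predictive distribution for the next observation is Lomax; its mean is β/(α−1) = 16.21/6.37 = 2.5447.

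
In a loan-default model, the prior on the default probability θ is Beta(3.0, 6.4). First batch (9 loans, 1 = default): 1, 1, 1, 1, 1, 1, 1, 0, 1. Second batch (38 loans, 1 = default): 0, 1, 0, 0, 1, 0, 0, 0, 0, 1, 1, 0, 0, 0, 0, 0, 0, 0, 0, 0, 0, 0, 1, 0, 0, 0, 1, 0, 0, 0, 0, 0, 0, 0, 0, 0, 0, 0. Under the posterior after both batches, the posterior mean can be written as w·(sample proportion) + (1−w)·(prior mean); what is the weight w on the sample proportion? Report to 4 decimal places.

The Beta prior is conjugate to a Binomial/Bernoulli likelihood; the update adds successes to α and failures to β.
Total number of loans: n = 9 + 38 = 47.
Posterior mean = (α₀+k)/(α₀+β₀+n) = [n/(α₀+β₀+n)]·(k/n) + [(α₀+β₀)/(α₀+β₀+n)]·α₀/(α₀+β₀), so only n and the prior enter the weight.
The weight on the data is w = n/(α₀+β₀+n) = 47/(3.0+6.4+47) = 47/56.4 = 0.8333.

0.8333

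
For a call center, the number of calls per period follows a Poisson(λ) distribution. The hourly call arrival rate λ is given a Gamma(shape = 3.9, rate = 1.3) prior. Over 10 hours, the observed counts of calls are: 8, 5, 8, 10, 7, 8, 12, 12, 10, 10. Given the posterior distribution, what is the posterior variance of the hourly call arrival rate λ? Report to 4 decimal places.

0.7354

With a Gamma(shape α, rate β) prior, the Poisson likelihood is conjugate: the posterior is Gamma(α + ΣXᵢ, β + n).
Sum of counts S = 90 over n = 10 hours.
Posterior: Gamma(α+S, β+n) = Gamma(3.9+90, 1.3+10) = Gamma(93.9, 11.3).
Var = α/β² = 93.9/11.3² = 0.7354.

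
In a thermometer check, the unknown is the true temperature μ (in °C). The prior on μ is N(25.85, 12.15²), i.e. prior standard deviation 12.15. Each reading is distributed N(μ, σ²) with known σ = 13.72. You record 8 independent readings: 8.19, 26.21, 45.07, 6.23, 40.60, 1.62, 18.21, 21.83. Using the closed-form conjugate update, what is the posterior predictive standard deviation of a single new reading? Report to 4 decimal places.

For Normal data with known variance σ², a Normal(μ₀, σ₀²) prior on μ is conjugate. Posterior precision = 1/σ₀² + n/σ²; posterior mean is the precision-weighted average of μ₀ and x̄.
σ₀² = 12.15² = 147.6225, σ² = 13.72² = 188.2384; σ² + n·σ₀² = 188.2384 + 8·147.6225 = 1369.2184.
Posterior precision = 1/σ₀² + n/σ² = 1/147.6225 + 8/188.2384 = (σ² + n·σ₀²)/(σ₀²σ²) = 1369.2184/(147.6225·188.2384); posterior variance σₙ² = σ₀²σ²/(σ² + n·σ₀²) = 147.6225·188.2384/1369.2184 = 20.294953.
Predictive variance for one new observation = σₙ² + σ² = 147.6225·188.2384/1369.2184 + 188.2384 = σ²·(σ₀² + 1369.2184)/1369.2184 = 188.2384·1516.8409/1369.2184 = 208.533353; SD = √(188.2384·1516.8409/1369.2184) = 14.4407.

14.4407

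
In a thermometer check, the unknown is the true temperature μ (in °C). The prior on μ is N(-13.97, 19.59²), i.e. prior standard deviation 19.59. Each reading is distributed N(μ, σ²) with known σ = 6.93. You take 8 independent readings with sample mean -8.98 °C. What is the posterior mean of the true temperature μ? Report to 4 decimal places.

-9.0569

For Normal data with known variance σ², a Normal(μ₀, σ₀²) prior on μ is conjugate. Posterior precision = 1/σ₀² + n/σ²; posterior mean is the precision-weighted average of μ₀ and x̄.
n·x̄ = 8·(-8.98) = -71.84.
σ₀² = 19.59² = 383.7681, σ² = 6.93² = 48.0249; σ² + n·σ₀² = 48.0249 + 8·383.7681 = 3118.1697.
Posterior mean = (μ₀/σ₀² + n·x̄/σ²)/(1/σ₀² + n/σ²) = (σ²·μ₀ + σ₀²·n·x̄)/(σ² + n·σ₀²) = (48.0249·(-13.97) + 383.7681·(-71.84))/3118.1697 = -28240.808157/3118.1697 = -9.0569.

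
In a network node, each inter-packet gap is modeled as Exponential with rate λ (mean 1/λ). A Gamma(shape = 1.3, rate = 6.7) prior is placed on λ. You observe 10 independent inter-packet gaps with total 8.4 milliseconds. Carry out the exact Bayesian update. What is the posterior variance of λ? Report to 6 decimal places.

With a Gamma(shape α, rate β) prior on the exponential rate λ, the posterior after n observations with total T = Σxᵢ is Gamma(α+n, β+T).
Posterior: Gamma(1.3+10, 6.7+8.4) = Gamma(11.3, 15.1).
Var = α/β² = 0.049559.

0.049559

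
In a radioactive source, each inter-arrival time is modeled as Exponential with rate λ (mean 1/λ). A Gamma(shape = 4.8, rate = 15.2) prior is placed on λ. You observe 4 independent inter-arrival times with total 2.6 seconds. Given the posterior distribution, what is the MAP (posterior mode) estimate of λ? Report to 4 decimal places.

0.4382

With a Gamma(shape α, rate β) prior on the exponential rate λ, the posterior after n observations with total T = Σxᵢ is Gamma(α+n, β+T).
Posterior: Gamma(4.8+4, 15.2+2.6) = Gamma(8.8, 17.8).
Mode = (α−1)/β = 0.4382.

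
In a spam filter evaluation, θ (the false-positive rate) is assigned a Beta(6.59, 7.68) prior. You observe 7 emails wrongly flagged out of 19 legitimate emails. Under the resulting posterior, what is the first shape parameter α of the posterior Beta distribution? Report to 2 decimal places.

13.59

The Beta prior is conjugate to a Binomial/Bernoulli likelihood; the update adds successes to α and failures to β.
Posterior: Beta(α+k, β+n−k) = Beta(6.59+7, 7.68+12) = Beta(13.59, 19.68).
Posterior α = 13.59.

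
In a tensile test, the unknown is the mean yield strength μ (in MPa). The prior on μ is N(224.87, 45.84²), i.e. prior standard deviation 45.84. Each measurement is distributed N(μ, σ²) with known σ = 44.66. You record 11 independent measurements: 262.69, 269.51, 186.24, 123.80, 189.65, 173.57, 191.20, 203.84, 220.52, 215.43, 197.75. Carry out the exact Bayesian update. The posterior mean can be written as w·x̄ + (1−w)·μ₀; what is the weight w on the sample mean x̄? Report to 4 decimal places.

0.9206

For Normal data with known variance σ², a Normal(μ₀, σ₀²) prior on μ is conjugate. Posterior precision = 1/σ₀² + n/σ²; posterior mean is the precision-weighted average of μ₀ and x̄.
σ₀² = 45.84² = 2101.3056, σ² = 44.66² = 1994.5156. Prior precision 1/σ₀² = 1/2101.3056; data precision n/σ² = 11/1994.5156.
w = (n/σ²)/(1/σ₀² + n/σ²) = n·σ₀²/(σ² + n·σ₀²) = 11·2101.3056/(1994.5156 + 11·2101.3056) = 23114.3616/25108.8772 = 0.9206.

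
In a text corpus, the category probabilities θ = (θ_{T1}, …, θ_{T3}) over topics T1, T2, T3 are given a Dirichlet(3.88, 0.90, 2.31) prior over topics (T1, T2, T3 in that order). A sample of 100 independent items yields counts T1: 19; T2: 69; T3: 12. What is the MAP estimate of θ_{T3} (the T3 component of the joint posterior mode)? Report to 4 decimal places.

0.1279

The Dirichlet prior is conjugate to the Multinomial likelihood: each posterior αⱼ = prior αⱼ + observed count nⱼ.
Posterior concentration: (22.88, 69.90, 14.31), total = 107.09.
Joint mode component: (α_{T3}−1)/(Σα−K) = 13.31/104.09 = 0.1279.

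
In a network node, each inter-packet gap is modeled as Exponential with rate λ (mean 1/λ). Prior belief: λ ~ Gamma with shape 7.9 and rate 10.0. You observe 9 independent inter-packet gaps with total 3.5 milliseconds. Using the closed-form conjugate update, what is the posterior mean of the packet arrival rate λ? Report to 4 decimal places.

1.2519

With a Gamma(shape α, rate β) prior on the exponential rate λ, the posterior after n observations with total T = Σxᵢ is Gamma(α+n, β+T).
Posterior: Gamma(7.9+9, 10.0+3.5) = Gamma(16.9, 13.5).
Posterior mean of λ = α/β = 16.9/13.5 = 1.2519.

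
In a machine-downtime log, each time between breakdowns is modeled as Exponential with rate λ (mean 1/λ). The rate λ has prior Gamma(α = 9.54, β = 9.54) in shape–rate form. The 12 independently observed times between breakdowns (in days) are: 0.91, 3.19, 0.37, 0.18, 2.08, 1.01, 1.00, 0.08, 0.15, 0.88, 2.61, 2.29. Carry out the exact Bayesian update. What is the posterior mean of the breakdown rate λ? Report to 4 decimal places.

0.8868

With a Gamma(shape α, rate β) prior on the exponential rate λ, the posterior after n observations with total T = Σxᵢ is Gamma(α+n, β+T).
Sum of observations T = 14.75 days; n = 12.
Posterior: Gamma(9.54+12, 9.54+14.75) = Gamma(21.54, 24.29).
Posterior mean of λ = α/β = 21.54/24.29 = 0.8868.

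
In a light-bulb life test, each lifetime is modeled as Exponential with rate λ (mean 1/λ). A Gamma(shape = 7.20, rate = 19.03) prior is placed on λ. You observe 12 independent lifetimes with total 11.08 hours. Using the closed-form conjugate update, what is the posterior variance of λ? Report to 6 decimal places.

With a Gamma(shape α, rate β) prior on the exponential rate λ, the posterior after n observations with total T = Σxᵢ is Gamma(α+n, β+T).
Posterior: Gamma(7.20+12, 19.03+11.08) = Gamma(19.20, 30.11).
Var = α/β² = 0.021178.

0.021178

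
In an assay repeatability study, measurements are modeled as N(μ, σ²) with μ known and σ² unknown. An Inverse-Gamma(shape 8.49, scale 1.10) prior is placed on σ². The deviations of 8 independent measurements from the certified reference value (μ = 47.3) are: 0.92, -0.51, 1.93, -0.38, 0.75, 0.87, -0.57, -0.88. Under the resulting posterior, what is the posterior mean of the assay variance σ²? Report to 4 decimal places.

With known mean μ and an Inverse-Gamma(α, β) prior on σ², the Normal likelihood is conjugate: posterior is Inv-Gamma(α + n/2, β + Σ(xᵢ−μ)²/2).
Σ(xᵢ−μ)² = (0.92)² + (-0.51)² + (1.93)² + (-0.38)² + (0.75)² + (0.87)² + (-0.57)² + (-0.88)² = 7.3945.
Posterior: Inv-Gamma(8.49 + 8/2, 1.10 + 7.3945/2) = Inv-Gamma(12.49, 4.79725).
E[σ²|data] = β/(α−1) = 4.79725/11.49 = 0.4175.

0.4175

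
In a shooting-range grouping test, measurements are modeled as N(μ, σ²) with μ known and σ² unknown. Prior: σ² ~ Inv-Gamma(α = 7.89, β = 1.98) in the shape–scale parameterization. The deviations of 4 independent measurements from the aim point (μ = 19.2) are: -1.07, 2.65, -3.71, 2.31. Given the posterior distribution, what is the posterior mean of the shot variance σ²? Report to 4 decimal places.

With known mean μ and an Inverse-Gamma(α, β) prior on σ², the Normal likelihood is conjugate: posterior is Inv-Gamma(α + n/2, β + Σ(xᵢ−μ)²/2).
Σ(xᵢ−μ)² = (-1.07)² + (2.65)² + (-3.71)² + (2.31)² = 27.2676.
Posterior: Inv-Gamma(7.89 + 4/2, 1.98 + 27.2676/2) = Inv-Gamma(9.89, 15.61380).
E[σ²|data] = β/(α−1) = 15.61380/8.89 = 1.7563.

1.7563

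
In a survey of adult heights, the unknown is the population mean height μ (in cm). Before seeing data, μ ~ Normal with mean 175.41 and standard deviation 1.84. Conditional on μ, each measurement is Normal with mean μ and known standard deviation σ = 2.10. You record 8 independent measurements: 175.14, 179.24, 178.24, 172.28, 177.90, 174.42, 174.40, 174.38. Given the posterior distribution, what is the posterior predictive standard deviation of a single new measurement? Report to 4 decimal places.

2.2100

For Normal data with known variance σ², a Normal(μ₀, σ₀²) prior on μ is conjugate. Posterior precision = 1/σ₀² + n/σ²; posterior mean is the precision-weighted average of μ₀ and x̄.
σ₀² = 1.84² = 3.3856, σ² = 2.10² = 4.41; σ² + n·σ₀² = 4.41 + 8·3.3856 = 31.4948.
Posterior precision = 1/σ₀² + n/σ² = 1/3.3856 + 8/4.41 = (σ² + n·σ₀²)/(σ₀²σ²) = 31.4948/(3.3856·4.41); posterior variance σₙ² = σ₀²σ²/(σ² + n·σ₀²) = 3.3856·4.41/31.4948 = 0.474062.
Predictive variance for one new observation = σₙ² + σ² = 3.3856·4.41/31.4948 + 4.41 = σ²·(σ₀² + 31.4948)/31.4948 = 4.41·34.8804/31.4948 = 4.884062; SD = √(4.41·34.8804/31.4948) = 2.2100.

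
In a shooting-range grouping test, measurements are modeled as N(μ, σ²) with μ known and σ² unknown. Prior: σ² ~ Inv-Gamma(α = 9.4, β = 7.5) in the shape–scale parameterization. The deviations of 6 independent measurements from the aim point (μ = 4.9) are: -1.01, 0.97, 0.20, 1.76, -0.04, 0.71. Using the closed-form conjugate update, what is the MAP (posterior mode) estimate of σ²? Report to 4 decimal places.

0.7688

With known mean μ and an Inverse-Gamma(α, β) prior on σ², the Normal likelihood is conjugate: posterior is Inv-Gamma(α + n/2, β + Σ(xᵢ−μ)²/2).
Σ(xᵢ−μ)² = (-1.01)² + (0.97)² + (0.20)² + (1.76)² + (-0.04)² + (0.71)² = 5.6043.
Posterior: Inv-Gamma(9.4 + 6/2, 7.5 + 5.6043/2) = Inv-Gamma(12.40, 10.30215).
Mode = β/(α+1) = 10.30215/13.40 = 0.7688.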